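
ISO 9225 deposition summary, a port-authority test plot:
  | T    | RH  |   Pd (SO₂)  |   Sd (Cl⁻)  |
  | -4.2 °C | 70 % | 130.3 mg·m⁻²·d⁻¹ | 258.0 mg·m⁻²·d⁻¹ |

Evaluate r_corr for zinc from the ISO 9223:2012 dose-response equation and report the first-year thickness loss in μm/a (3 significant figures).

r_corr = 2.11 μm/a

zinc: f(T) = +0.038·(T−10) [T≤10 °C] = -0.5396
  sulphur-dioxide contribution → 1.604 μm/a
  chloride contribution → 0.508 μm/a
  ⇒ r_corr(zinc) = 2.112 μm/a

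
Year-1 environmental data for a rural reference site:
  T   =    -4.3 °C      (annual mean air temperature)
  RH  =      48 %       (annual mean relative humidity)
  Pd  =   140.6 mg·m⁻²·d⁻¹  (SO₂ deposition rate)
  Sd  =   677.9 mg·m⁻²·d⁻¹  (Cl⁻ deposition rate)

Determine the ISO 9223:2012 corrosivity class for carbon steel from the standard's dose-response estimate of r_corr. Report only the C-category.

carbon steel: T≤10 °C ⇒ hinge +0.150·(-4.3−10) = -2.1450
  Pd branch = 1.77·Pd^0.52·e^(0.02·RH+f) = 7.084 μm/a
  Cl⁻ term: 0.102·677.9^0.62·exp(0.033·48+0.04·-4.3) = 23.83
  r_corr = 7.084 + 23.83 = 30.92 μm/a
Category bounds: 25…50 μm/a bracket r_corr ⇒ C3

C3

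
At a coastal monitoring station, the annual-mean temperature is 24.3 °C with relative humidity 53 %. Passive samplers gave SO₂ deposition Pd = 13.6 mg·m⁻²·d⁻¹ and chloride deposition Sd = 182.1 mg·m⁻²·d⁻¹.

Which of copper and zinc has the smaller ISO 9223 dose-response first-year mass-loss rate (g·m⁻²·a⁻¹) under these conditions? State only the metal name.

copper

copper: f(T) = -0.080·(T−10) [T>10 °C] = -1.1440
  SO₂ term: 0.0053·13.6^0.26·exp(0.059·53-1.1440) = 0.07589
  Cl⁻ term: 0.01025·182.1^0.27·exp(0.036·53+0.049·24.3) = 0.9263
  sum: 0.07589 + 0.9263 → r_corr = 1.002 μm/a
  mass loss = 1.002 μm/a × 8.96 g/cm³ = 8.98 g·m⁻²·a⁻¹
zinc: temperature factor f = -0.071·(14.3) = -1.0153
  Pd branch = 0.0129·Pd^0.44·e^(0.046·RH+f) = 0.1687 μm/a
  Cl⁻ term: 0.0175·182.1^0.57·exp(0.008·53+0.085·24.3) = 4.098
  r_corr = 0.1687 + 4.098 = 4.267 μm/a
  mass loss = 4.267 μm/a × 7.14 g/cm³ = 30.47 g·m⁻²·a⁻¹
Ordering by g·m⁻²·a⁻¹: zinc (30.5) > copper (8.98)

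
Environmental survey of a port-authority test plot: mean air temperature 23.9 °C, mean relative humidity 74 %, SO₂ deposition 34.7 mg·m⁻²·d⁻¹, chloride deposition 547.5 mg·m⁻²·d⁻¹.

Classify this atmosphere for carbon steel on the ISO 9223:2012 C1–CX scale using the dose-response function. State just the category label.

carbon steel: T>10 °C ⇒ hinge -0.054·(23.9−10) = -0.7506
  sulphur-dioxide contribution → 23.21 μm/a
  chloride contribution → 152.1 μm/a
  ⇒ r_corr(carbon steel) = 175.3 μm/a
175 μm/a falls in (80, 200] for carbon steel → category C5

C5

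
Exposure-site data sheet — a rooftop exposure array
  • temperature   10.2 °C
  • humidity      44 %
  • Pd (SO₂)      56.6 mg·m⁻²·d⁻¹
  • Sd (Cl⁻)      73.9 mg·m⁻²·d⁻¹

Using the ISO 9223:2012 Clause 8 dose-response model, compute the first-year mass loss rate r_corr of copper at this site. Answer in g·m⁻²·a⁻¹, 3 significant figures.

copper: f(T) = -0.080·(T−10) [T>10 °C] = -0.0160
  Pd branch = 0.0053·Pd^0.26·e^(0.059·RH+f) = 0.1998 μm/a
  Sd branch = 0.01025·Sd^0.27·e^(0.036·RH+0.049·T) = 0.2632 μm/a
  r_corr = 0.1998 + 0.2632 = 0.4629 μm/a
Convert to mass loss: 0.4629 μm/a × 8.96 g/cm³ = 4.148 g·m⁻²·a⁻¹

r_corr = 4.15 g·m⁻²·a⁻¹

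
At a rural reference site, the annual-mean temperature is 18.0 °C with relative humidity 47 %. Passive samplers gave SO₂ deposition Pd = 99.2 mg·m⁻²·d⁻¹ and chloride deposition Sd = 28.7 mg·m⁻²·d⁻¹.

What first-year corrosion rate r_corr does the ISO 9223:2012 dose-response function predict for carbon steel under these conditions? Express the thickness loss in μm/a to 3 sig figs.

carbon steel: T>10 °C ⇒ hinge -0.054·(18.0−10) = -0.4320
  SO₂ term: 1.77·99.2^0.52·exp(0.02·47-0.4320) = 32.12
  Cl⁻ term: 0.102·28.7^0.62·exp(0.033·47+0.04·18.0) = 7.921
  sum: 32.12 + 7.921 → r_corr = 40.04 μm/a

r_corr = 40.0 μm/a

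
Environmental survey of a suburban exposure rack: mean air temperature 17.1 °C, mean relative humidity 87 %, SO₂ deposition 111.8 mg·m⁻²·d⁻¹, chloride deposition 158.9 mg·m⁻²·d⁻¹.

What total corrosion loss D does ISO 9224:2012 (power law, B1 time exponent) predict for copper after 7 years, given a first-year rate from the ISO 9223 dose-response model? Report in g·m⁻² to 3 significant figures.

D(7) = 127 g·m⁻²

copper: T>10 °C ⇒ hinge -0.080·(17.1−10) = -0.5680
  Pd branch = 0.0053·Pd^0.26·e^(0.059·RH+f) = 1.736 μm/a
  Cl⁻ term: 0.01025·158.9^0.27·exp(0.036·87+0.049·17.1) = 2.134
  sum: 1.736 + 2.134 → r_corr = 3.869 μm/a
Long-term exponent b (ISO 9224 Table 2, B1) = 0.667
  D(7) = 3.869 × 7^0.667 = 3.869 × 3.662 = 14.17 μm
  Mass loss = 14.17 μm × 8.96 g/cm³ = 126.9 g·m⁻²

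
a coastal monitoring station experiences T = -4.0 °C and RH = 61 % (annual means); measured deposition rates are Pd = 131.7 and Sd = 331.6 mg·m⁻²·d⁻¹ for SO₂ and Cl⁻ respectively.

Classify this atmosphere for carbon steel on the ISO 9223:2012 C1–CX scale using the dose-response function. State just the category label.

C3

carbon steel: f(T) = +0.150·(T−10) [T≤10 °C] = -2.1000
  SO₂ term: 1.77·131.7^0.52·exp(0.02·61-2.1000) = 9.289
  Cl⁻ term: 0.102·331.6^0.62·exp(0.033·61+0.04·-4.0) = 23.78
  sum: 9.289 + 23.78 → r_corr = 33.06 μm/a
ISO 9223 Table 2 (carbon steel): 25 < 33.1 ≤ 50 μm/a ⇒ C3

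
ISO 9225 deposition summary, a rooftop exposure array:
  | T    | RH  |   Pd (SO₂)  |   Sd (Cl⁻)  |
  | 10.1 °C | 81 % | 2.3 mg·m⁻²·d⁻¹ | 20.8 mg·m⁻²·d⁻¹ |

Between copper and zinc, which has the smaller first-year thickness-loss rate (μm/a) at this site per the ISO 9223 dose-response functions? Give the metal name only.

copper: T>10 °C ⇒ hinge -0.080·(10.1−10) = -0.0080
  SO₂ term: 0.0053·2.3^0.26·exp(0.059·81-0.0080) = 0.7769
  Cl⁻ term: 0.01025·20.8^0.27·exp(0.036·81+0.049·10.1) = 0.7046
  sum: 0.7769 + 0.7046 → r_corr = 1.481 μm/a
zinc: temperature factor f = -0.071·(0.1) = -0.0071
  Pd branch = 0.0129·Pd^0.44·e^(0.046·RH+f) = 0.7671 μm/a
  Sd branch = 0.0175·Sd^0.57·e^(0.008·RH+0.085·T) = 0.4452 μm/a
  r_corr = 0.7671 + 0.4452 = 1.212 μm/a
Ordering by μm/a: copper (1.48) > zinc (1.21)

zinc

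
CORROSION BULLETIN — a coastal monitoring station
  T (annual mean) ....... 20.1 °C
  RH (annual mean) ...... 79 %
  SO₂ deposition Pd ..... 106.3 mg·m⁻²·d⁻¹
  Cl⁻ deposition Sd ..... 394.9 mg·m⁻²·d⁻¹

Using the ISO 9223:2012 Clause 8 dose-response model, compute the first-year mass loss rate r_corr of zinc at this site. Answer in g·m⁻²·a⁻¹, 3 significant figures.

r_corr = 52.5 g·m⁻²·a⁻¹

zinc: temperature factor f = -0.071·(10.1) = -0.7171
  sulphur-dioxide contribution → 1.858 μm/a
  chloride contribution → 5.489 μm/a
  ⇒ r_corr(zinc) = 7.347 μm/a
Convert to mass loss: 7.347 μm/a × 7.14 g/cm³ = 52.46 g·m⁻²·a⁻¹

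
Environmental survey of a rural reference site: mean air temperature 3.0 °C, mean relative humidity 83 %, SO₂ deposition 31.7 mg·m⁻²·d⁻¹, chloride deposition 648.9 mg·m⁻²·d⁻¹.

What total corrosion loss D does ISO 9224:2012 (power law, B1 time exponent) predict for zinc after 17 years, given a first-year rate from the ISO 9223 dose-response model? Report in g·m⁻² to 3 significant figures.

D(17) = 273 g·m⁻²

zinc: T≤10 °C ⇒ hinge +0.038·(3.0−10) = -0.2660
  sulphur-dioxide contribution → 2.059 μm/a
  chloride contribution → 1.758 μm/a
  ⇒ r_corr(zinc) = 3.817 μm/a
Power-law: D(17) = r_corr · 17^0.813
  D(17) = 3.817 × 17^0.813 = 3.817 × 10.01 = 38.2 μm
  Mass loss = 38.2 μm × 7.14 g/cm³ = 272.8 g·m⁻²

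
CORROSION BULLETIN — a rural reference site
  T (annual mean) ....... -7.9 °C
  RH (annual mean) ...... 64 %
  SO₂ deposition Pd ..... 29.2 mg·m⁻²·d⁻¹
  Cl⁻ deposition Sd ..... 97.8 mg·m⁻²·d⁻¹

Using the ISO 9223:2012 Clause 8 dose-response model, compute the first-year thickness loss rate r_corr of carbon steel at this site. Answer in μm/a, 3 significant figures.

r_corr = 13.0 μm/a

carbon steel: T≤10 °C ⇒ hinge +0.150·(-7.9−10) = -2.6850
  sulphur-dioxide contribution → 2.511 μm/a
  chloride contribution → 10.53 μm/a
  total first-year rate 13.04 μm/a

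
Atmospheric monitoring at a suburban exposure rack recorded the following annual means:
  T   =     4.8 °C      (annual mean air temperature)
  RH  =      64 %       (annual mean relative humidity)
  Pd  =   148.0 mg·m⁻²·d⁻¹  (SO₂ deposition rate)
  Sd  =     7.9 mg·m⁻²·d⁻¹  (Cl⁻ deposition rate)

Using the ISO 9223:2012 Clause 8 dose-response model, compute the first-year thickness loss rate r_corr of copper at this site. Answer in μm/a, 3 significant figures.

r_corr = 0.667 μm/a

copper: f(T) = +0.126·(T−10) [T≤10 °C] = -0.6552
  SO₂ term: 0.0053·148.0^0.26·exp(0.059·64-0.6552) = 0.4404
  Cl⁻ term: 0.01025·7.9^0.27·exp(0.036·64+0.049·4.8) = 0.2269
  r_corr = 0.4404 + 0.2269 = 0.6673 μm/a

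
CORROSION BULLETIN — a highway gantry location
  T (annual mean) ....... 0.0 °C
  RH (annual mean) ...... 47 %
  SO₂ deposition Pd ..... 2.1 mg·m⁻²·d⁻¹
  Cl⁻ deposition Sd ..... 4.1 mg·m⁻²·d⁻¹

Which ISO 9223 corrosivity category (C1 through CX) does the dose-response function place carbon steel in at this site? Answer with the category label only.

C2

carbon steel: T≤10 °C ⇒ hinge +0.150·(0.0−10) = -1.5000
  Pd branch = 1.77·Pd^0.52·e^(0.02·RH+f) = 1.487 μm/a
  Cl⁻ term: 0.102·4.1^0.62·exp(0.033·47+0.04·0.0) = 1.154
  sum: 1.487 + 1.154 → r_corr = 2.641 μm/a
Category bounds: 1.3…25 μm/a bracket r_corr ⇒ C2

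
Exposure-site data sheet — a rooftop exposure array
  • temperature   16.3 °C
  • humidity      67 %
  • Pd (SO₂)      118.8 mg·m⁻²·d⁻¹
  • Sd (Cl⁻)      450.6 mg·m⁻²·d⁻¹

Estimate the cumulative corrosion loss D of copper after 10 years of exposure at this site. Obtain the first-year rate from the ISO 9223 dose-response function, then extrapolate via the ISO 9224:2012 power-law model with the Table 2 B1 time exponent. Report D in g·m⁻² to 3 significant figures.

copper: temperature factor f = -0.080·(6.3) = -0.5040
  Pd branch = 0.0053·Pd^0.26·e^(0.059·RH+f) = 0.5776 μm/a
  Sd branch = 0.01025·Sd^0.27·e^(0.036·RH+0.049·T) = 1.323 μm/a
  sum: 0.5776 + 1.323 → r_corr = 1.901 μm/a
Long-term exponent b (ISO 9224 Table 2, B1) = 0.667
  D(10) = 1.901 × 10^0.667 = 1.901 × 4.645 = 8.83 μm
  Mass loss = 8.83 μm × 8.96 g/cm³ = 79.11 g·m⁻²

D(10) = 79.1 g·m⁻²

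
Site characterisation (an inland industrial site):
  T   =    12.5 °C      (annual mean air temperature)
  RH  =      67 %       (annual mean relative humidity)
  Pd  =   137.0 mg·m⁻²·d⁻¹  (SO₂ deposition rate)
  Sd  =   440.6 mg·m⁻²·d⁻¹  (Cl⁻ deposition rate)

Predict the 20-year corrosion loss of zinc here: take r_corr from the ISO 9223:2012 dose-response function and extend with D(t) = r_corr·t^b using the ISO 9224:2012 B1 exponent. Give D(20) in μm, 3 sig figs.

D(20) = 55.2 μm

zinc: f(T) = -0.071·(T−10) [T>10 °C] = -0.1775
  Pd branch = 0.0129·Pd^0.44·e^(0.046·RH+f) = 2.052 μm/a
  Sd branch = 0.0175·Sd^0.57·e^(0.008·RH+0.085·T) = 2.782 μm/a
  sum: 2.052 + 2.782 → r_corr = 4.834 μm/a
Long-term exponent b (ISO 9224 Table 2, B1) = 0.813
  D(20) = 4.834 × 20^0.813 = 4.834 × 11.42 = 55.21 μm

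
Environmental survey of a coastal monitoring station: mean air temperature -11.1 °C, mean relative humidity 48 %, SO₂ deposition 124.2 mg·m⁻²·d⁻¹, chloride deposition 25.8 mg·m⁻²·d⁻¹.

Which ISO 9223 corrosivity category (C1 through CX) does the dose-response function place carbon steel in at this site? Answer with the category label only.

C2

carbon steel: temperature factor f = +0.150·(-21.1) = -3.1650
  SO₂ term: 1.77·124.2^0.52·exp(0.02·48-3.1650) = 2.395
  Sd branch = 0.102·Sd^0.62·e^(0.033·RH+0.04·T) = 2.393 μm/a
  r_corr = 2.395 + 2.393 = 4.788 μm/a
4.79 μm/a falls in (1.3, 25] for carbon steel → category C2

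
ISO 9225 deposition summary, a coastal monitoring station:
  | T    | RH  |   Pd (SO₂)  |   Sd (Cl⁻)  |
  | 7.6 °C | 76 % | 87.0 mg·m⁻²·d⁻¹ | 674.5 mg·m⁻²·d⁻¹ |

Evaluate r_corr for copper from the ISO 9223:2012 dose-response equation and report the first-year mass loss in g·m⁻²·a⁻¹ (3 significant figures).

r_corr = 21.9 g·m⁻²·a⁻¹

copper: T≤10 °C ⇒ hinge +0.126·(7.6−10) = -0.3024
  Pd branch = 0.0053·Pd^0.26·e^(0.059·RH+f) = 1.108 μm/a
  Cl⁻ term: 0.01025·674.5^0.27·exp(0.036·76+0.049·7.6) = 1.332
  sum: 1.108 + 1.332 → r_corr = 2.44 μm/a
Convert to mass loss: 2.44 μm/a × 8.96 g/cm³ = 21.86 g·m⁻²·a⁻¹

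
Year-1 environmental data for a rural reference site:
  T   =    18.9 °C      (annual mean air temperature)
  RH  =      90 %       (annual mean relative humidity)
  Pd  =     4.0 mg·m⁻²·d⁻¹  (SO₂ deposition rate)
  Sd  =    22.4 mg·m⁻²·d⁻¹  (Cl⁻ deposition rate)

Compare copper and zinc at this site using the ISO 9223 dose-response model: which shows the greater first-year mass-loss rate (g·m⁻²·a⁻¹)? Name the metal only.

copper

copper: temperature factor f = -0.080·(8.9) = -0.7120
  Pd branch = 0.0053·Pd^0.26·e^(0.059·RH+f) = 0.7546 μm/a
  Cl⁻ term: 0.01025·22.4^0.27·exp(0.036·90+0.049·18.9) = 1.53
  sum: 0.7546 + 1.53 → r_corr = 2.284 μm/a
  mass loss = 2.284 μm/a × 8.96 g/cm³ = 20.47 g·m⁻²·a⁻¹
zinc: temperature factor f = -0.071·(8.9) = -0.6319
  SO₂ term: 0.0129·4.0^0.44·exp(0.046·90-0.6319) = 0.7926
  Cl⁻ term: 0.0175·22.4^0.57·exp(0.008·90+0.085·18.9) = 1.055
  r_corr = 0.7926 + 1.055 = 1.847 μm/a
  mass loss = 1.847 μm/a × 7.14 g/cm³ = 13.19 g·m⁻²·a⁻¹
Ordering by g·m⁻²·a⁻¹: copper (20.5) > zinc (13.2)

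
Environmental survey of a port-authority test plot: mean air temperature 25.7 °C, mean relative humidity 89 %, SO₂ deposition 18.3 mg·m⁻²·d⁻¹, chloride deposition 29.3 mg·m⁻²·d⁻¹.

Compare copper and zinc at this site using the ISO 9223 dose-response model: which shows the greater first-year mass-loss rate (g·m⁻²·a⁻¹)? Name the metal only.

copper: temperature factor f = -0.080·(15.7) = -1.2560
  sulphur-dioxide contribution → 0.6131 μm/a
  chloride contribution → 2.214 μm/a
  ⇒ r_corr(copper) = 2.827 μm/a
  mass loss = 2.827 μm/a × 8.96 g/cm³ = 25.33 g·m⁻²·a⁻¹
zinc: T>10 °C ⇒ hinge -0.071·(25.7−10) = -1.1147
  sulphur-dioxide contribution → 0.9119 μm/a
  chloride contribution → 2.173 μm/a
  ⇒ r_corr(zinc) = 3.085 μm/a
  mass loss = 3.085 μm/a × 7.14 g/cm³ = 22.03 g·m⁻²·a⁻¹
Ordering by g·m⁻²·a⁻¹: copper (25.3) > zinc (22)

copper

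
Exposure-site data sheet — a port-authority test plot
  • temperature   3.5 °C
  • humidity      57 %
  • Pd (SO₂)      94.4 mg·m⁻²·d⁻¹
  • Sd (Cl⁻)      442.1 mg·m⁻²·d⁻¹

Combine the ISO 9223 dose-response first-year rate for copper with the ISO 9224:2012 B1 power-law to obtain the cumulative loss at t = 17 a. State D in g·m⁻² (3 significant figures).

copper: T≤10 °C ⇒ hinge +0.126·(3.5−10) = -0.8190
  sulphur-dioxide contribution → 0.2201 μm/a
  chloride contribution → 0.4905 μm/a
  total first-year rate 0.7106 μm/a
Long-term exponent b (ISO 9224 Table 2, B1) = 0.667
  D(17) = 0.7106 × 17^0.667 = 0.7106 × 6.618 = 4.703 μm
  Mass loss = 4.703 μm × 8.96 g/cm³ = 42.14 g·m⁻²

D(17) = 42.1 g·m⁻²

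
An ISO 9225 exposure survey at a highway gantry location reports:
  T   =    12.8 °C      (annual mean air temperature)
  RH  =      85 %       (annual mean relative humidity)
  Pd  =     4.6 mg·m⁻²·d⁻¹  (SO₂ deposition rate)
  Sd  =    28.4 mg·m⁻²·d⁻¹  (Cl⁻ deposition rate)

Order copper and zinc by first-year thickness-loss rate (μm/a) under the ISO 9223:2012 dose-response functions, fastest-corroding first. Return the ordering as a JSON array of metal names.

copper: T>10 °C ⇒ hinge -0.080·(12.8−10) = -0.2240
  Pd branch = 0.0053·Pd^0.26·e^(0.059·RH+f) = 0.9491 μm/a
  Cl⁻ term: 0.01025·28.4^0.27·exp(0.036·85+0.049·12.8) = 1.01
  sum: 0.9491 + 1.01 → r_corr = 1.959 μm/a
zinc: T>10 °C ⇒ hinge -0.071·(12.8−10) = -0.1988
  Pd branch = 0.0129·Pd^0.44·e^(0.046·RH+f) = 1.033 μm/a
  Cl⁻ term: 0.0175·28.4^0.57·exp(0.008·85+0.085·12.8) = 0.6907
  r_corr = 1.033 + 0.6907 = 1.723 μm/a
Ordering by μm/a: copper (1.96) > zinc (1.72)

["copper", "zinc"]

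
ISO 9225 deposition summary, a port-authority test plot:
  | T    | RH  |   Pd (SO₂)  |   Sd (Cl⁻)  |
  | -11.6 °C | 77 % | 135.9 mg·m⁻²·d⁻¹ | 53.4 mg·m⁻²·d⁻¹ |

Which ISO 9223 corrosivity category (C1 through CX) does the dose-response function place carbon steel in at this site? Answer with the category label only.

C2

carbon steel: T≤10 °C ⇒ hinge +0.150·(-11.6−10) = -3.2400
  Pd branch = 1.77·Pd^0.52·e^(0.02·RH+f) = 4.159 μm/a
  Cl⁻ term: 0.102·53.4^0.62·exp(0.033·77+0.04·-11.6) = 9.588
  sum: 4.159 + 9.588 → r_corr = 13.75 μm/a
ISO 9223 Table 2 (carbon steel): 1.3 < 13.7 ≤ 25 μm/a ⇒ C2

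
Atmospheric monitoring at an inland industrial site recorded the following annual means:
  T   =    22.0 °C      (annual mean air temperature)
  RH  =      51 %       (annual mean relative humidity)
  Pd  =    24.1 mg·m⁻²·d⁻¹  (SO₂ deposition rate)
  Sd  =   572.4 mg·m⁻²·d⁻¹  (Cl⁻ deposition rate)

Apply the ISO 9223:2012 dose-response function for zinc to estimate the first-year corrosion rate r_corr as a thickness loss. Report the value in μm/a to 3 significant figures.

zinc: temperature factor f = -0.071·(12.0) = -0.8520
  SO₂ term: 0.0129·24.1^0.44·exp(0.046·51-0.8520) = 0.2331
  Sd branch = 0.0175·Sd^0.57·e^(0.008·RH+0.085·T) = 6.372 μm/a
  sum: 0.2331 + 6.372 → r_corr = 6.605 μm/a

r_corr = 6.60 μm/a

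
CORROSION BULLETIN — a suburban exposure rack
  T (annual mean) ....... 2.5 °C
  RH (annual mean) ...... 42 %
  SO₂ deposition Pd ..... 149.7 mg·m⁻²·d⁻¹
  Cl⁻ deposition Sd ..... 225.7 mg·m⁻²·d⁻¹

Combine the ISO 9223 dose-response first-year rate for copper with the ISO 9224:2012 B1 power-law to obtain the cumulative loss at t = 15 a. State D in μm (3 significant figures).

D(15) = 1.93 μm

copper: f(T) = +0.126·(T−10) [T≤10 °C] = -0.9450
  sulphur-dioxide contribution → 0.09028 μm/a
  chloride contribution → 0.227 μm/a
  total first-year rate 0.3173 μm/a
Power-law: D(15) = r_corr · 15^0.667
  D(15) = 0.3173 × 15^0.667 = 0.3173 × 6.088 = 1.932 μm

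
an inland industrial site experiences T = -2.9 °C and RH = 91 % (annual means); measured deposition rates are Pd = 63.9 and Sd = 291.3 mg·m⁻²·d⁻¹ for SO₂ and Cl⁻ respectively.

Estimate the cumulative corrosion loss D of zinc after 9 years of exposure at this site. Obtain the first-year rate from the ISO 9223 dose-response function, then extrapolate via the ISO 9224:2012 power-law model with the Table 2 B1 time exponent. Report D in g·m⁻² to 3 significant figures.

zinc: T≤10 °C ⇒ hinge +0.038·(-2.9−10) = -0.4902
  sulphur-dioxide contribution → 3.237 μm/a
  chloride contribution → 0.7192 μm/a
  ⇒ r_corr(zinc) = 3.956 μm/a
Power-law: D(9) = r_corr · 9^0.813
  D(9) = 3.956 × 9^0.813 = 3.956 × 5.968 = 23.61 μm
  Mass loss = 23.61 μm × 7.14 g/cm³ = 168.5 g·m⁻²

D(9) = 169 g·m⁻²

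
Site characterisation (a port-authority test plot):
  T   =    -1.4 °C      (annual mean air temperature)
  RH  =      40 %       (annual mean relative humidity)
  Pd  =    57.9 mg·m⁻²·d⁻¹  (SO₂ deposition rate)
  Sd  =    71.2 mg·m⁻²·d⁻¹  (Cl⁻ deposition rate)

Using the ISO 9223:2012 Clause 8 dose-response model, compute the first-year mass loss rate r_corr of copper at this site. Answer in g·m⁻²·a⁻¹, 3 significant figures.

r_corr = 1.49 g·m⁻²·a⁻¹

copper: f(T) = +0.126·(T−10) [T≤10 °C] = -1.4364
  SO₂ term: 0.0053·57.9^0.26·exp(0.059·40-1.4364) = 0.03834
  Cl⁻ term: 0.01025·71.2^0.27·exp(0.036·40+0.049·-1.4) = 0.1278
  sum: 0.03834 + 0.1278 → r_corr = 0.1661 μm/a
Convert to mass loss: 0.1661 μm/a × 8.96 g/cm³ = 1.489 g·m⁻²·a⁻¹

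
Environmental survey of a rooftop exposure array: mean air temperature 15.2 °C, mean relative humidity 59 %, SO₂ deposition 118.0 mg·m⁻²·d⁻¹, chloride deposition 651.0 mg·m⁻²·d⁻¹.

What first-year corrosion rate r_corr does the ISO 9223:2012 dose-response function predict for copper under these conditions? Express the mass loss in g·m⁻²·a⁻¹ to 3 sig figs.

copper: f(T) = -0.080·(T−10) [T>10 °C] = -0.4160
  Pd branch = 0.0053·Pd^0.26·e^(0.059·RH+f) = 0.3927 μm/a
  Sd branch = 0.01025·Sd^0.27·e^(0.036·RH+0.049·T) = 1.038 μm/a
  r_corr = 0.3927 + 1.038 = 1.431 μm/a
Convert to mass loss: 1.431 μm/a × 8.96 g/cm³ = 12.82 g·m⁻²·a⁻¹

r_corr = 12.8 g·m⁻²·a⁻¹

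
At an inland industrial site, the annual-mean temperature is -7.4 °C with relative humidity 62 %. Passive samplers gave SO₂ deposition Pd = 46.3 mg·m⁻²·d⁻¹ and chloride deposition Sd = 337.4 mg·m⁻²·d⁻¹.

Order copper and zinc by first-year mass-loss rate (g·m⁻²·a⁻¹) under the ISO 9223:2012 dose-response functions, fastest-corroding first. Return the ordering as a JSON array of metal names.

copper: temperature factor f = +0.126·(-17.4) = -2.1924
  sulphur-dioxide contribution → 0.06221 μm/a
  chloride contribution → 0.32 μm/a
  total first-year rate 0.3822 μm/a
  mass loss = 0.3822 μm/a × 8.96 g/cm³ = 3.425 g·m⁻²·a⁻¹
zinc: f(T) = +0.038·(T−10) [T≤10 °C] = -0.6612
  sulphur-dioxide contribution → 0.6236 μm/a
  chloride contribution → 0.423 μm/a
  ⇒ r_corr(zinc) = 1.047 μm/a
  mass loss = 1.047 μm/a × 7.14 g/cm³ = 7.472 g·m⁻²·a⁻¹
Ordering by g·m⁻²·a⁻¹: zinc (7.47) > copper (3.42)

["zinc", "copper"]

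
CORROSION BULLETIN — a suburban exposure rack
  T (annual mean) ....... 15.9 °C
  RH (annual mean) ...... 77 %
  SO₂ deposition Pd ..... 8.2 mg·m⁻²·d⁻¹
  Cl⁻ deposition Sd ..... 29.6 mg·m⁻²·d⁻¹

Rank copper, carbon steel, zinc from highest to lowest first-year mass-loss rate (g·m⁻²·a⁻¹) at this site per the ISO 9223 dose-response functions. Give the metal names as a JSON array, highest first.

copper: T>10 °C ⇒ hinge -0.080·(15.9−10) = -0.4720
  SO₂ term: 0.0053·8.2^0.26·exp(0.059·77-0.4720) = 0.5369
  Cl⁻ term: 0.01025·29.6^0.27·exp(0.036·77+0.049·15.9) = 0.8917
  r_corr = 0.5369 + 0.8917 = 1.429 μm/a
  mass loss = 1.429 μm/a × 8.96 g/cm³ = 12.8 g·m⁻²·a⁻¹
carbon steel: T>10 °C ⇒ hinge -0.054·(15.9−10) = -0.3186
  SO₂ term: 1.77·8.2^0.52·exp(0.02·77-0.3186) = 17.93
  Sd branch = 0.102·Sd^0.62·e^(0.033·RH+0.04·T) = 19.98 μm/a
  sum: 17.93 + 19.98 → r_corr = 37.91 μm/a
  mass loss = 37.91 μm/a × 7.85 g/cm³ = 297.6 g·m⁻²·a⁻¹
zinc: f(T) = -0.071·(T−10) [T>10 °C] = -0.4189
  SO₂ term: 0.0129·8.2^0.44·exp(0.046·77-0.4189) = 0.7396
  Cl⁻ term: 0.0175·29.6^0.57·exp(0.008·77+0.085·15.9) = 0.8633
  sum: 0.7396 + 0.8633 → r_corr = 1.603 μm/a
  mass loss = 1.603 μm/a × 7.14 g/cm³ = 11.44 g·m⁻²·a⁻¹
Ordering by g·m⁻²·a⁻¹: carbon steel (298) > copper (12.8) > zinc (11.4)

["carbon steel", "copper", "zinc"]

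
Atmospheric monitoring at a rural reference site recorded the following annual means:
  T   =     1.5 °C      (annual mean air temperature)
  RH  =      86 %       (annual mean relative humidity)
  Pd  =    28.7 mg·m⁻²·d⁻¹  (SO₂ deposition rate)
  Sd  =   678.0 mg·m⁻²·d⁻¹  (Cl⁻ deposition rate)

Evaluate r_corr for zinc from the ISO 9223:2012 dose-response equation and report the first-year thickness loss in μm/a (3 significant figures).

r_corr = 3.76 μm/a

zinc: T≤10 °C ⇒ hinge +0.038·(1.5−10) = -0.3230
  sulphur-dioxide contribution → 2.137 μm/a
  chloride contribution → 1.626 μm/a
  total first-year rate 3.763 μm/a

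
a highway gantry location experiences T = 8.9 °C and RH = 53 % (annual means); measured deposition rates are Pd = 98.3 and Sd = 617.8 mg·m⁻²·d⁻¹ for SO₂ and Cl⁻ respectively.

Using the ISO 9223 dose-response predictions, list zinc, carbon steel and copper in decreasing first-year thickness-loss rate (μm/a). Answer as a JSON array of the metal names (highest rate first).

zinc: T≤10 °C ⇒ hinge +0.038·(8.9−10) = -0.0418
  SO₂ term: 0.0129·98.3^0.44·exp(0.046·53-0.0418) = 1.067
  Sd branch = 0.0175·Sd^0.57·e^(0.008·RH+0.085·T) = 2.221 μm/a
  sum: 1.067 + 2.221 → r_corr = 3.287 μm/a
carbon steel: T≤10 °C ⇒ hinge +0.150·(8.9−10) = -0.1650
  SO₂ term: 1.77·98.3^0.52·exp(0.02·53-0.1650) = 47.08
  Sd branch = 0.102·Sd^0.62·e^(0.033·RH+0.04·T) = 44.99 μm/a
  sum: 47.08 + 44.99 → r_corr = 92.07 μm/a
copper: T≤10 °C ⇒ hinge +0.126·(8.9−10) = -0.1386
  Pd branch = 0.0053·Pd^0.26·e^(0.059·RH+f) = 0.3469 μm/a
  Sd branch = 0.01025·Sd^0.27·e^(0.036·RH+0.049·T) = 0.6057 μm/a
  sum: 0.3469 + 0.6057 → r_corr = 0.9526 μm/a
Ordering by μm/a: carbon steel (92.1) > zinc (3.29) > copper (0.953)

["carbon steel", "zinc", "copper"]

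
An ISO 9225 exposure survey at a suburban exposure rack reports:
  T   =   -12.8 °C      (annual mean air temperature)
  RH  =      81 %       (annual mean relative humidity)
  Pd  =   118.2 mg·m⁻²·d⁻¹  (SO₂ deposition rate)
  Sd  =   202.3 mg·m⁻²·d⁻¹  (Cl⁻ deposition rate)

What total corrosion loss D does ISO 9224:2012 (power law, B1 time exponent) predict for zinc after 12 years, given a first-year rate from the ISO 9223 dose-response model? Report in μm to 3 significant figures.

D(12) = 15.6 μm

zinc: T≤10 °C ⇒ hinge +0.038·(-12.8−10) = -0.8664
  SO₂ term: 0.0129·118.2^0.44·exp(0.046·81-0.8664) = 1.838
  Cl⁻ term: 0.0175·202.3^0.57·exp(0.008·81+0.085·-12.8) = 0.2325
  r_corr = 1.838 + 0.2325 = 2.071 μm/a
Long-term exponent b (ISO 9224 Table 2, B1) = 0.813
  D(12) = 2.071 × 12^0.813 = 2.071 × 7.54 = 15.61 μm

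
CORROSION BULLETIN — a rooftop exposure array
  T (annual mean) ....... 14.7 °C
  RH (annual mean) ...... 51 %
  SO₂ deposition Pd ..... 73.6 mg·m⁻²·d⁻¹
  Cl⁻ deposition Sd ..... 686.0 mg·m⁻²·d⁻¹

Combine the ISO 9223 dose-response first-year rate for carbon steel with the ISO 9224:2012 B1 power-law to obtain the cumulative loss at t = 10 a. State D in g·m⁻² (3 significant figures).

carbon steel: T>10 °C ⇒ hinge -0.054·(14.7−10) = -0.2538
  Pd branch = 1.77·Pd^0.52·e^(0.02·RH+f) = 35.6 μm/a
  Sd branch = 0.102·Sd^0.62·e^(0.033·RH+0.04·T) = 56.68 μm/a
  r_corr = 35.6 + 56.68 = 92.28 μm/a
ISO 9224: D(t) = r_corr · t^b with b = 0.523 (carbon steel, B1)
  D(10) = 92.28 × 10^0.523 = 92.28 × 3.334 = 307.7 μm
  Mass loss = 307.7 μm × 7.85 g/cm³ = 2415 g·m⁻²

D(10) = 2.42e+03 g·m⁻²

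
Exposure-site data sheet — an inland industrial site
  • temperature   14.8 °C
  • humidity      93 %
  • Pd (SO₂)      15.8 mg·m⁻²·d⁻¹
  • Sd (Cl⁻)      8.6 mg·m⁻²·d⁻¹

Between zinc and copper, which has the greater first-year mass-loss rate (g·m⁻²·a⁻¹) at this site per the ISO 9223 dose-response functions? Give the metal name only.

copper

zinc: temperature factor f = -0.071·(4.8) = -0.3408
  sulphur-dioxide contribution → 2.228 μm/a
  chloride contribution → 0.4417 μm/a
  ⇒ r_corr(zinc) = 2.67 μm/a
  mass loss = 2.67 μm/a × 7.14 g/cm³ = 19.06 g·m⁻²·a⁻¹
copper: f(T) = -0.080·(T−10) [T>10 °C] = -0.3840
  sulphur-dioxide contribution → 1.787 μm/a
  chloride contribution → 1.076 μm/a
  total first-year rate 2.864 μm/a
  mass loss = 2.864 μm/a × 8.96 g/cm³ = 25.66 g·m⁻²·a⁻¹
Ordering by g·m⁻²·a⁻¹: copper (25.7) > zinc (19.1)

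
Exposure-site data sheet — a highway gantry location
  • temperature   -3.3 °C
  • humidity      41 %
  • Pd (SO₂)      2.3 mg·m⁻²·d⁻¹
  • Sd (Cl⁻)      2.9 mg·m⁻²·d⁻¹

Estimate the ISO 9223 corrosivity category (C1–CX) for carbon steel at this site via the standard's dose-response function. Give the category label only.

carbon steel: T≤10 °C ⇒ hinge +0.150·(-3.3−10) = -1.9950
  Pd branch = 1.77·Pd^0.52·e^(0.02·RH+f) = 0.8429 μm/a
  Cl⁻ term: 0.102·2.9^0.62·exp(0.033·41+0.04·-3.3) = 0.6692
  sum: 0.8429 + 0.6692 → r_corr = 1.512 μm/a
Category bounds: 1.3…25 μm/a bracket r_corr ⇒ C2

C2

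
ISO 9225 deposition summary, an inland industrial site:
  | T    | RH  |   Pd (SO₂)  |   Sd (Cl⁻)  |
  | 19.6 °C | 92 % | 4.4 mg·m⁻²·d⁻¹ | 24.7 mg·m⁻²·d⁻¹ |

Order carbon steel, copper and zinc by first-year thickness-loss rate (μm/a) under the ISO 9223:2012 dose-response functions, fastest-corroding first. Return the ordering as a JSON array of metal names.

["carbon steel", "copper", "zinc"]

carbon steel: temperature factor f = -0.054·(9.6) = -0.5184
  sulphur-dioxide contribution → 14.34 μm/a
  chloride contribution → 33.97 μm/a
  ⇒ r_corr(carbon steel) = 48.31 μm/a
copper: T>10 °C ⇒ hinge -0.080·(19.6−10) = -0.7680
  sulphur-dioxide contribution → 0.823 μm/a
  chloride contribution → 1.747 μm/a
  total first-year rate 2.57 μm/a
zinc: f(T) = -0.071·(T−10) [T>10 °C] = -0.6816
  sulphur-dioxide contribution → 0.8622 μm/a
  chloride contribution → 1.202 μm/a
  total first-year rate 2.065 μm/a
Ordering by μm/a: carbon steel (48.3) > copper (2.57) > zinc (2.06)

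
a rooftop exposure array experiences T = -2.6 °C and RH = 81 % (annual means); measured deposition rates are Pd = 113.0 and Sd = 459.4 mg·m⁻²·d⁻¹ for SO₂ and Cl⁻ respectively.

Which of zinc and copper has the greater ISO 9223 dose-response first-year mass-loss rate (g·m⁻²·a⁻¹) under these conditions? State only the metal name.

zinc

zinc: T≤10 °C ⇒ hinge +0.038·(-2.6−10) = -0.4788
  sulphur-dioxide contribution → 2.656 μm/a
  chloride contribution → 0.8829 μm/a
  ⇒ r_corr(zinc) = 3.539 μm/a
  mass loss = 3.539 μm/a × 7.14 g/cm³ = 25.27 g·m⁻²·a⁻¹
copper: temperature factor f = +0.126·(-12.6) = -1.5876
  sulphur-dioxide contribution → 0.4406 μm/a
  chloride contribution → 0.8721 μm/a
  ⇒ r_corr(copper) = 1.313 μm/a
  mass loss = 1.313 μm/a × 8.96 g/cm³ = 11.76 g·m⁻²·a⁻¹
Ordering by g·m⁻²·a⁻¹: zinc (25.3) > copper (11.8)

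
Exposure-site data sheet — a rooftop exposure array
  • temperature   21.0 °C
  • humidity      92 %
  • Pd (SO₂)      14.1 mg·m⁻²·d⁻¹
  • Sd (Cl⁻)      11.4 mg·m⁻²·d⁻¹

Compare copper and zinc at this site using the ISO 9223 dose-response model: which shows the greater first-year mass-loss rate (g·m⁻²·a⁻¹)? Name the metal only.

copper

copper: temperature factor f = -0.080·(11.0) = -0.8800
  SO₂ term: 0.0053·14.1^0.26·exp(0.059·92-0.8800) = 0.996
  Cl⁻ term: 0.01025·11.4^0.27·exp(0.036·92+0.049·21.0) = 1.518
  sum: 0.996 + 1.518 → r_corr = 2.514 μm/a
  mass loss = 2.514 μm/a × 8.96 g/cm³ = 22.53 g·m⁻²·a⁻¹
zinc: T>10 °C ⇒ hinge -0.071·(21.0−10) = -0.7810
  Pd branch = 0.0129·Pd^0.44·e^(0.046·RH+f) = 1.303 μm/a
  Sd branch = 0.0175·Sd^0.57·e^(0.008·RH+0.085·T) = 0.8716 μm/a
  sum: 1.303 + 0.8716 → r_corr = 2.175 μm/a
  mass loss = 2.175 μm/a × 7.14 g/cm³ = 15.53 g·m⁻²·a⁻¹
Ordering by g·m⁻²·a⁻¹: copper (22.5) > zinc (15.5)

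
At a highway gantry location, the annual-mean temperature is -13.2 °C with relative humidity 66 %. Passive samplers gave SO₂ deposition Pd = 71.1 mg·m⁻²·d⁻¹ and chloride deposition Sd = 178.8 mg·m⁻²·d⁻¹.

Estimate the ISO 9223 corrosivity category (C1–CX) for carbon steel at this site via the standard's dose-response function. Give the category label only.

C2

carbon steel: f(T) = +0.150·(T−10) [T≤10 °C] = -3.4800
  Pd branch = 1.77·Pd^0.52·e^(0.02·RH+f) = 1.874 μm/a
  Sd branch = 0.102·Sd^0.62·e^(0.033·RH+0.04·T) = 13.23 μm/a
  r_corr = 1.874 + 13.23 = 15.11 μm/a
ISO 9223 Table 2 (carbon steel): 1.3 < 15.1 ≤ 25 μm/a ⇒ C2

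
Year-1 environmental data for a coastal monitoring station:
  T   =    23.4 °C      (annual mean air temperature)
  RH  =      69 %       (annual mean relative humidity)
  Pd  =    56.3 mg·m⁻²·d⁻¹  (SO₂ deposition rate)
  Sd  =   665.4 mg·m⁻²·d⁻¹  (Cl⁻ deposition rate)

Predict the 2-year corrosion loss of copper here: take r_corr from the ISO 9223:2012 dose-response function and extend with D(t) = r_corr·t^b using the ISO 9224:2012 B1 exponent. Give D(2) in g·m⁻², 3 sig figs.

copper: f(T) = -0.080·(T−10) [T>10 °C] = -1.0720
  SO₂ term: 0.0053·56.3^0.26·exp(0.059·69-1.0720) = 0.3033
  Sd branch = 0.01025·Sd^0.27·e^(0.036·RH+0.049·T) = 2.237 μm/a
  sum: 0.3033 + 2.237 → r_corr = 2.54 μm/a
ISO 9224: D(t) = r_corr · t^b with b = 0.667 (copper, B1)
  D(2) = 2.54 × 2^0.667 = 2.54 × 1.588 = 4.034 μm
  Mass loss = 4.034 μm × 8.96 g/cm³ = 36.14 g·m⁻²

D(2) = 36.1 g·m⁻²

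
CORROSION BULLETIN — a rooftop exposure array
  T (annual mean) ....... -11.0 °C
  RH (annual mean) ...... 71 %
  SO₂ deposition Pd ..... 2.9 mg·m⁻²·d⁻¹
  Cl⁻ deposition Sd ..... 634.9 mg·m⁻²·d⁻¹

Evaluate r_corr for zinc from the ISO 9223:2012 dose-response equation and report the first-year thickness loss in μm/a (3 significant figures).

r_corr = 0.723 μm/a

zinc: temperature factor f = +0.038·(-21.0) = -0.7980
  sulphur-dioxide contribution → 0.2432 μm/a
  chloride contribution → 0.4799 μm/a
  ⇒ r_corr(zinc) = 0.7231 μm/a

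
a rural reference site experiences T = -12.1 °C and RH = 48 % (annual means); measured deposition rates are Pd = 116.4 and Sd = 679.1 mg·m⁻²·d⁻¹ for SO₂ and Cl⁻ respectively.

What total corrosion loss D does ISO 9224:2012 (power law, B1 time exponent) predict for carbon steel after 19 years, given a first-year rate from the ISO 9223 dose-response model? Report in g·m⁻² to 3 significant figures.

D(19) = 712 g·m⁻²

carbon steel: temperature factor f = +0.150·(-22.1) = -3.3150
  sulphur-dioxide contribution → 1.993 μm/a
  chloride contribution → 17.46 μm/a
  total first-year rate 19.46 μm/a
ISO 9224: D(t) = r_corr · t^b with b = 0.523 (carbon steel, B1)
  D(19) = 19.46 × 19^0.523 = 19.46 × 4.664 = 90.75 μm
  Mass loss = 90.75 μm × 7.85 g/cm³ = 712.4 g·m⁻²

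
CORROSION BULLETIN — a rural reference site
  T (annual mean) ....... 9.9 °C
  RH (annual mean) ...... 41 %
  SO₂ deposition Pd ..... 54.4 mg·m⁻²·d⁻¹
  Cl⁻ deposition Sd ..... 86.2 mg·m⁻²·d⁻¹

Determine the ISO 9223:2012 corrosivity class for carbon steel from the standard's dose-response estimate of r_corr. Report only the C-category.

carbon steel: T≤10 °C ⇒ hinge +0.150·(9.9−10) = -0.0150
  SO₂ term: 1.77·54.4^0.52·exp(0.02·41-0.0150) = 31.63
  Cl⁻ term: 0.102·86.2^0.62·exp(0.033·41+0.04·9.9) = 9.294
  sum: 31.63 + 9.294 → r_corr = 40.92 μm/a
40.9 μm/a falls in (25, 50] for carbon steel → category C3

C3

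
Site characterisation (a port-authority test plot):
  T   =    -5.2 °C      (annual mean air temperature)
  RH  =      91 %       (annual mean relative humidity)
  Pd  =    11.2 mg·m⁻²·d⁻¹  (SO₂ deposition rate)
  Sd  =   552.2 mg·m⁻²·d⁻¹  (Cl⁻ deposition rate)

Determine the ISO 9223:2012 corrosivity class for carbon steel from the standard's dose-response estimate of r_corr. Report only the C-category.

C5

carbon steel: temperature factor f = +0.150·(-15.2) = -2.2800
  sulphur-dioxide contribution → 3.925 μm/a
  chloride contribution → 83.67 μm/a
  total first-year rate 87.59 μm/a
87.6 μm/a falls in (80, 200] for carbon steel → category C5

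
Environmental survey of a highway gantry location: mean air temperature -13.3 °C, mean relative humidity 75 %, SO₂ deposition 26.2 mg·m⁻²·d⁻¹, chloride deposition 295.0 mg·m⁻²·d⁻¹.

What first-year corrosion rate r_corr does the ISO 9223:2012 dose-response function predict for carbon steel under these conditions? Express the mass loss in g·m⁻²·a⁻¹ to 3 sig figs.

r_corr = 200 g·m⁻²·a⁻¹

carbon steel: f(T) = +0.150·(T−10) [T≤10 °C] = -3.4950
  Pd branch = 1.77·Pd^0.52·e^(0.02·RH+f) = 1.315 μm/a
  Cl⁻ term: 0.102·295.0^0.62·exp(0.033·75+0.04·-13.3) = 24.19
  sum: 1.315 + 24.19 → r_corr = 25.51 μm/a
Convert to mass loss: 25.51 μm/a × 7.85 g/cm³ = 200.3 g·m⁻²·a⁻¹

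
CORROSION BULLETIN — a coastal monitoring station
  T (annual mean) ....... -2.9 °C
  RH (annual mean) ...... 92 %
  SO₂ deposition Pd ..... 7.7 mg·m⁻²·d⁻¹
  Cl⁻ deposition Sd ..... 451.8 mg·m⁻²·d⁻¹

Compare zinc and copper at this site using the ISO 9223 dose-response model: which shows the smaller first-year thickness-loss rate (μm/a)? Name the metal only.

zinc: temperature factor f = +0.038·(-12.9) = -0.4902
  Pd branch = 0.0129·Pd^0.44·e^(0.046·RH+f) = 1.336 μm/a
  Sd branch = 0.0175·Sd^0.57·e^(0.008·RH+0.085·T) = 0.931 μm/a
  r_corr = 1.336 + 0.931 = 2.267 μm/a
copper: f(T) = +0.126·(T−10) [T≤10 °C] = -1.6254
  Pd branch = 0.0053·Pd^0.26·e^(0.059·RH+f) = 0.4038 μm/a
  Sd branch = 0.01025·Sd^0.27·e^(0.036·RH+0.049·T) = 1.271 μm/a
  r_corr = 0.4038 + 1.271 = 1.675 μm/a
Ordering by μm/a: zinc (2.27) > copper (1.68)

copper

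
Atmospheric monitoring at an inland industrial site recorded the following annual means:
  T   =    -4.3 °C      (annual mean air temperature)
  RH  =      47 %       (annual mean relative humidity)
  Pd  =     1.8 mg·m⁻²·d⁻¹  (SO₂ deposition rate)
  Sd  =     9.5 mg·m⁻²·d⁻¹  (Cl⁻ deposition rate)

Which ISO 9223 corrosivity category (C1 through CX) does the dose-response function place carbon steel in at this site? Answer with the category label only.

C2

carbon steel: temperature factor f = +0.150·(-14.3) = -2.1450
  SO₂ term: 1.77·1.8^0.52·exp(0.02·47-2.1450) = 0.7201
  Cl⁻ term: 0.102·9.5^0.62·exp(0.033·47+0.04·-4.3) = 1.636
  r_corr = 0.7201 + 1.636 = 2.356 μm/a
2.36 μm/a falls in (1.3, 25] for carbon steel → category C2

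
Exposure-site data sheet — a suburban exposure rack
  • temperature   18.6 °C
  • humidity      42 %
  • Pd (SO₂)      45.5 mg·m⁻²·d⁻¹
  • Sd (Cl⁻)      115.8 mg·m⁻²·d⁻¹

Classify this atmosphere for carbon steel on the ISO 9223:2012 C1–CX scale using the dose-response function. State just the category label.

C3

carbon steel: temperature factor f = -0.054·(8.6) = -0.4644
  Pd branch = 1.77·Pd^0.52·e^(0.02·RH+f) = 18.76 μm/a
  Cl⁻ term: 0.102·115.8^0.62·exp(0.033·42+0.04·18.6) = 16.34
  r_corr = 18.76 + 16.34 = 35.1 μm/a
Category bounds: 25…50 μm/a bracket r_corr ⇒ C3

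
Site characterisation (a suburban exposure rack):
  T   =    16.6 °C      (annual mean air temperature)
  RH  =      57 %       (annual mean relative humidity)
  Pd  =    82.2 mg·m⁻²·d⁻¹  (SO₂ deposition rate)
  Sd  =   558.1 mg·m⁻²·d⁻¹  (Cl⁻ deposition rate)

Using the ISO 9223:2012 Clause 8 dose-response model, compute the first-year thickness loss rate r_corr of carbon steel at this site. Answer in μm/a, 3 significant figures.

r_corr = 104 μm/a

carbon steel: f(T) = -0.054·(T−10) [T>10 °C] = -0.3564
  SO₂ term: 1.77·82.2^0.52·exp(0.02·57-0.3564) = 38.37
  Cl⁻ term: 0.102·558.1^0.62·exp(0.033·57+0.04·16.6) = 65.59
  r_corr = 38.37 + 65.59 = 104 μm/a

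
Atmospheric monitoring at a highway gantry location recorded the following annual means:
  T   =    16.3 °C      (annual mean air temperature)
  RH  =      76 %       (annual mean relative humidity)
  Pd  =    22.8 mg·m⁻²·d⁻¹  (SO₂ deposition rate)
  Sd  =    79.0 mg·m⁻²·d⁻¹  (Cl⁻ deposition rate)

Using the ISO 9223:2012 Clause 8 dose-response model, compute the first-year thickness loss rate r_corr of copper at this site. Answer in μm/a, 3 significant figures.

r_corr = 1.78 μm/a

copper: f(T) = -0.080·(T−10) [T>10 °C] = -0.5040
  SO₂ term: 0.0053·22.8^0.26·exp(0.059·76-0.5040) = 0.6395
  Sd branch = 0.01025·Sd^0.27·e^(0.036·RH+0.049·T) = 1.143 μm/a
  r_corr = 0.6395 + 1.143 = 1.783 μm/a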